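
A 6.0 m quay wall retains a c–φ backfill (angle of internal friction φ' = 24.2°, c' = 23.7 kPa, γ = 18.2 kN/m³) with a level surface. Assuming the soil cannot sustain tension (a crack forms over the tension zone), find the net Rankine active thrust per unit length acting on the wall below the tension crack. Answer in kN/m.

14.8 kN/m

K_a = 0.4185; √K_a = 0.6469.
Tension-crack depth z_c = 2c/(γ√K_a) = 2×23.7/(18.2×0.6469) = 4.026 m.
σ_a at base = K_a γ H − 2c√K_a = 0.4185×18.2×6.0 − 2×23.7×0.6469 = 15.04 kPa.
P_a = ½ × 15.04 × (H − z_c) = 0.5×15.04×1.974 = 14.84 kN/m.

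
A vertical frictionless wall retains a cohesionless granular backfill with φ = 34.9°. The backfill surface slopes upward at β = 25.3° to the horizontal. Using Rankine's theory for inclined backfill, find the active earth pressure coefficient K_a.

K_a = cos β · (cos β − √(cos²β − cos²φ)) / (cos β + √(cos²β − cos²φ)).
cos β = 0.9041, cos φ = 0.8202, √(cos²β − cos²φ) = 0.3804.
K_a = 0.9041 × (0.9041 − 0.3804)/(0.9041 + 0.3804) = 0.3686.

0.369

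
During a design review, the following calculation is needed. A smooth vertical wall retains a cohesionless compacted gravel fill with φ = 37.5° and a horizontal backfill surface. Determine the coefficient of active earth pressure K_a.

K_a = (1 − sin φ)/(1 + sin φ) = (1 − sin 37.5°)/(1 + sin 37.5°) = 0.2432.

0.243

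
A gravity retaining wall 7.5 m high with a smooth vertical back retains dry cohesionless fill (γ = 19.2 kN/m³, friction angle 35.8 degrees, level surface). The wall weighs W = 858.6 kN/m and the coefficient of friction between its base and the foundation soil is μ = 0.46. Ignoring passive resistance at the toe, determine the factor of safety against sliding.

K_a = tan²(45° − 35.8°/2) = 0.2619.
P_a = ½K_aγH² = 0.5×0.2619×19.2×7.5² = 141.4 kN/m, acting at H/3 = 2.500 m above the base.
FS_sliding = μW / P_a = 0.46×858.6 / 141.4 = 2.793.

2.79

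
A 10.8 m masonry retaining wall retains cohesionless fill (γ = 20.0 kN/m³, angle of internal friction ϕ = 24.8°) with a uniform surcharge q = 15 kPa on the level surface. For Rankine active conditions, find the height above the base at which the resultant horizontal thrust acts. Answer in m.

3.82 m

K_a = 0.4090.
Triangular part P₁ = ½K_aγH² = 477.1 at H/3 = 3.600 m; rectangular part P₂ = K_a q H = 66.26 at H/2 = 5.400 m.
ȳ = (P₁·3.600 + P₂·5.400)/(P₁+P₂) = 3.820 m.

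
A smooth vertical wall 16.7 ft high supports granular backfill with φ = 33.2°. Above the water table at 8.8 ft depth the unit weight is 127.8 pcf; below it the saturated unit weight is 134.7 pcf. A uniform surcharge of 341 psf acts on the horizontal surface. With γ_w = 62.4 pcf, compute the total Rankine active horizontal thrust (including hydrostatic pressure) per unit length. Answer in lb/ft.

K_a = tan²(45° − φ/2) = 0.2924.
γ' = 134.7 − 62.4 = 72.30 pcf. h₂ = H − d_w = 7.9 ft.
σ'_h: at surface K_a·q = 99.69; at WT K_a(q+γd_w) = 428.5; at base K_a(q+γd_w+γ'h₂) = 595.5 psf.
P₁ = ½(99.69+428.5)×8.8 = 2324; P₂ = ½(428.5+595.5)×7.9 = 4045; P_w = ½γ_w h₂² = 1947.
Total = 2324+4045+1947 = 8316 lb/ft.

8320 lb/ft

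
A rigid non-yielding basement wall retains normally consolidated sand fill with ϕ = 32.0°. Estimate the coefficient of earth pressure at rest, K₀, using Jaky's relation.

K₀ = 1 − sin φ' = 1 − sin 32.0° = 0.4701.

0.470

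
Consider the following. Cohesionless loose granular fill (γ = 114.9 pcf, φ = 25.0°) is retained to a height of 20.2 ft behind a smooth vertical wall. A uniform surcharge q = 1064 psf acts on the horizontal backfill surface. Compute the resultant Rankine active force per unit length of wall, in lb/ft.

K_a = tan²(45° − φ/2) = 0.4059.
Soil triangle: ½ K_a γ H² = 0.5×0.4059×114.9×20.2² = 9514 lb/ft.
Surcharge rectangle: K_a q H = 0.4059×1064×20.2 = 8723 lb/ft.
Total = 9514 + 8723 = 18240 lb/ft.

18200 lb/ft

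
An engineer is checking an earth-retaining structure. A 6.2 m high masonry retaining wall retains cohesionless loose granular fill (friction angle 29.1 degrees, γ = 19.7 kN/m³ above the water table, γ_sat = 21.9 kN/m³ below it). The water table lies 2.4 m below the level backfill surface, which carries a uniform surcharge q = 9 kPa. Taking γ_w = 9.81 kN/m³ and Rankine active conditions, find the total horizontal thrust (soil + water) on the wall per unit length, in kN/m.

K_a = tan²(45° − φ/2) = 0.3456.
γ' = 21.9 − 9.81 = 12.09 kN/m³. h₂ = H − d_w = 3.8 m.
σ'_h: at surface K_a·q = 3.110; at WT K_a(q+γd_w) = 19.45; at base K_a(q+γd_w+γ'h₂) = 35.33 kPa.
P₁ = ½(3.110+19.45)×2.4 = 27.07; P₂ = ½(19.45+35.33)×3.8 = 104.1; P_w = ½γ_w h₂² = 70.83.
Total = 27.07+104.1+70.83 = 202.0 kN/m.

202 kN/m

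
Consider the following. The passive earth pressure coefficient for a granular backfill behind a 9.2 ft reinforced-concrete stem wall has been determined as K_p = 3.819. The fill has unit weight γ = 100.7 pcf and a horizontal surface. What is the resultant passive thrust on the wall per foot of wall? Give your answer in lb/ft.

16300 lb/ft

P = ½ K_p γ H² = 0.5 × 3.819 × 100.7 × 9.2² = 16280 lb/ft.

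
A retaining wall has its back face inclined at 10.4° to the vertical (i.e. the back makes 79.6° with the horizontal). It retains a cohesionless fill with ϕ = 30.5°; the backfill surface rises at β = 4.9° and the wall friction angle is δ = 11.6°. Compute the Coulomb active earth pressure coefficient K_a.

K_a = sin²(α+φ) / [sin²α · sin(α−δ) · (1 + √{sin(φ+δ)sin(φ−β) / (sin(α−δ)sin(α+β))})²].
With α = 79.6°, φ = 30.5°, δ = 11.6°, β = 4.9°: K_a = 0.4039.

0.404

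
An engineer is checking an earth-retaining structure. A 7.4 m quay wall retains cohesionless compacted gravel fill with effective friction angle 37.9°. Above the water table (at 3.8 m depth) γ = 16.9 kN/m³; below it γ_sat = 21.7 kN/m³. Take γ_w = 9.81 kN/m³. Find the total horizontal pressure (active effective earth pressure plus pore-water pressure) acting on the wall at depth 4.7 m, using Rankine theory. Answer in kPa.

K_a = (1 − sin φ)/(1 + sin φ) = 0.2389.
γ' = 21.7 − 9.81 = 11.89 kN/m³.
Effective vertical stress at 4.7 m: σ'_v = 16.9×3.8 + 11.89×0.900 = 74.92 kPa.
σ'_h = K_a σ'_v = 0.2389 × 74.92 = 17.90 kPa; u = γ_w × 0.900 = 8.829 kPa.
Total σ_h = 17.90 + 8.829 = 26.73 kPa.

26.7 kPa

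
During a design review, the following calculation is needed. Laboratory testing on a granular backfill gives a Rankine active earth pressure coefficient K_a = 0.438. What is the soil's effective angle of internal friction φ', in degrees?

K_a = tan²(45° − φ/2) ⇒ 45° − φ/2 = arctan(√0.438) = 33.50°.
φ = 2(45° − 33.50°) = 23.01°.

23.0°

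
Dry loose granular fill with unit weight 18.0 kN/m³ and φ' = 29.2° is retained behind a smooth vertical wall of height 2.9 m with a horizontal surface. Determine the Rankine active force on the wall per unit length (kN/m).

26.1 kN/m

K_a = tan²(45° − φ/2) = 0.3442.
P_a = ½ K_a γ H² = 0.5 × 0.3442 × 18.0 × 2.9² = 26.05 kN/m.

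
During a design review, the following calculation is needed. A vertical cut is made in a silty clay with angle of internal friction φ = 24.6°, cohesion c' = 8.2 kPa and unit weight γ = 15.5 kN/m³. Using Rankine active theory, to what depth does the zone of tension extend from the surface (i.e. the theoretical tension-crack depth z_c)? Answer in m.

K_a = tan²(45° − 24.6°/2) = 0.4121; √K_a = 0.6420.
The active pressure is zero where K_a γ z = 2c√K_a, so z_c = 2c/(γ√K_a) = 2×8.2/(15.5×0.6420) = 1.648 m.

1.65 m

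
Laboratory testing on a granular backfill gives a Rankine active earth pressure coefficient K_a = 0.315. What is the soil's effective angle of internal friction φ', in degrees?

K_a = tan²(45° − φ/2) ⇒ 45° − φ/2 = arctan(√0.315) = 29.30°.
φ = 2(45° − 29.30°) = 31.39°.

31.4°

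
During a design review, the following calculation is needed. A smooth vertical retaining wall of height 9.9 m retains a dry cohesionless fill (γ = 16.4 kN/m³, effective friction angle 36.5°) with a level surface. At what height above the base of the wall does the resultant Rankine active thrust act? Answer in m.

K_a = 0.2541.
The pressure distribution is triangular, so the resultant acts at H/3 above the base = 9.9/3 = 3.300 m.

3.30 m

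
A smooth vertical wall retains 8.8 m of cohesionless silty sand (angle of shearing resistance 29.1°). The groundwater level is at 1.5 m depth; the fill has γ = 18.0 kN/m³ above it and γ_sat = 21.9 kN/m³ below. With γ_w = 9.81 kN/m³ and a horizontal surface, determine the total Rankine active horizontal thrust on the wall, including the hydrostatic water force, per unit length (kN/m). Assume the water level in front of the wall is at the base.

K_a = tan²(45° − φ/2) = 0.3456.
γ' = 21.9 − 9.81 = 12.09 kN/m³. Depth below WT = 7.3 m.
σ'_h at WT = K_a γ d_w = 9.331 kPa; at base = 9.331 + K_a γ' × 7.3 = 39.83 kPa.
P₁ (0–1.5 m) = ½×9.331×1.5 = 6.998. P₂ (1.5–8.8 m) = ½(9.331+39.83)×7.3 = 179.4.
P_w = ½ γ_w h₂² = 0.5×9.81×7.3² = 261.4. Total = 6.998+179.4+261.4 = 447.8 kN/m.

448 kN/m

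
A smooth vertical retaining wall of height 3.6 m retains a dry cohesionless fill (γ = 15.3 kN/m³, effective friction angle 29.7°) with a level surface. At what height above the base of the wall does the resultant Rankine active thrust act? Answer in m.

K_a = 0.3374.
The pressure distribution is triangular, so the resultant acts at H/3 above the base = 3.6/3 = 1.200 m.

1.20 m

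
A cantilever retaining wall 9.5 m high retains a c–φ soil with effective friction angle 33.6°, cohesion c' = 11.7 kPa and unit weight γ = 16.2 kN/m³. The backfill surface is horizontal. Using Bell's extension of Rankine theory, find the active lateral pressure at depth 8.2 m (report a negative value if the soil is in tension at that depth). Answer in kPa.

K_a = (1 − sin φ)/(1 + sin φ) = 0.2875.
σ_a = K_a γ z − 2c√K_a = 0.2875×16.2×8.2 − 2×11.7×0.5362 = 25.65 kPa.

25.6 kPa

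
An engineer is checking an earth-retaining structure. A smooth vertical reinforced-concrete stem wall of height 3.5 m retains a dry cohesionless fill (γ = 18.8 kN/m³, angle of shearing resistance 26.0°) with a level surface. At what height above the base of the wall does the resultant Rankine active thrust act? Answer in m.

K_a = 0.3905.
The pressure distribution is triangular, so the resultant acts at H/3 above the base = 3.5/3 = 1.167 m.

1.17 m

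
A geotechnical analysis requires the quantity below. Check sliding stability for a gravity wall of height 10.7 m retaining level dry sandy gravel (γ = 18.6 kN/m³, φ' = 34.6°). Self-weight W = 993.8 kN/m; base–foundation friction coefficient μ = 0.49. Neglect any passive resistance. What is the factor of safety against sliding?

K_a = tan²(45° − 34.6°/2) = 0.2756.
P_a = ½K_aγH² = 0.5×0.2756×18.6×10.7² = 293.5 kN/m, acting at H/3 = 3.567 m above the base.
FS_sliding = μW / P_a = 0.49×993.8 / 293.5 = 1.659.

1.66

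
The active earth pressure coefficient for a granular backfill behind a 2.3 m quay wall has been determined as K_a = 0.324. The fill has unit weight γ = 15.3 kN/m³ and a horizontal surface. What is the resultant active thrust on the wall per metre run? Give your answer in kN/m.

13.1 kN/m

P = ½ K_a γ H² = 0.5 × 0.324 × 15.3 × 2.3² = 13.11 kN/m.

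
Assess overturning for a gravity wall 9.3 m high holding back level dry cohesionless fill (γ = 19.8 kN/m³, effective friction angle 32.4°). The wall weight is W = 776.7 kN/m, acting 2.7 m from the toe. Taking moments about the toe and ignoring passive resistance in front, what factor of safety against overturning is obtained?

K_a = tan²(45° − 32.4°/2) = 0.3022.
P_a = ½K_aγH² = 0.5×0.3022×19.8×9.3² = 258.8 kN/m, acting at H/3 = 3.100 m above the base.
Overturning moment M_o = P_a × H/3 = 258.8 × 3.100 = 802.2.
Resisting moment M_r = W × 2.7 = 776.7 × 2.7 = 2097.
FS_overturning = M_r/M_o = 2097/802.2 = 2.614.

2.61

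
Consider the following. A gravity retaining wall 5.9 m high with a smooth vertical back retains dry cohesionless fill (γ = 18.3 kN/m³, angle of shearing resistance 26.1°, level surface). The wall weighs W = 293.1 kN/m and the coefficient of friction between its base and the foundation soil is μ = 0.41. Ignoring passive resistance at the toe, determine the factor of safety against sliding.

0.970

K_a = tan²(45° − 26.1°/2) = 0.3889.
P_a = ½K_aγH² = 0.5×0.3889×18.3×5.9² = 123.9 kN/m, acting at H/3 = 1.967 m above the base.
FS_sliding = μW / P_a = 0.41×293.1 / 123.9 = 0.9700.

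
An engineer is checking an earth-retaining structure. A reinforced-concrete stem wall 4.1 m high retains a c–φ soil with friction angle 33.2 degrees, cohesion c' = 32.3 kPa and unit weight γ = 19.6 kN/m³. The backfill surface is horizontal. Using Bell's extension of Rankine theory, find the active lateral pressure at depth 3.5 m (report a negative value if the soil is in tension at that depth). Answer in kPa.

-14.9 kPa

K_a = (1 − sin φ)/(1 + sin φ) = 0.2924.
σ_a = K_a γ z − 2c√K_a = 0.2924×19.6×3.5 − 2×32.3×0.5407 = -14.87 kPa.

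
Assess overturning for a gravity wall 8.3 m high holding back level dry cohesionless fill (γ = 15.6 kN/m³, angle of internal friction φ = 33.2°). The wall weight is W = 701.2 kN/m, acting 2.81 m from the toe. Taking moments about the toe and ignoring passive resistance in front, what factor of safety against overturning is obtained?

K_a = tan²(45° − 33.2°/2) = 0.2924.
P_a = ½K_aγH² = 0.5×0.2924×15.6×8.3² = 157.1 kN/m, acting at H/3 = 2.767 m above the base.
Overturning moment M_o = P_a × H/3 = 157.1 × 2.767 = 434.6.
Resisting moment M_r = W × 2.81 = 701.2 × 2.81 = 1970.
FS_overturning = M_r/M_o = 1970/434.6 = 4.533.

4.53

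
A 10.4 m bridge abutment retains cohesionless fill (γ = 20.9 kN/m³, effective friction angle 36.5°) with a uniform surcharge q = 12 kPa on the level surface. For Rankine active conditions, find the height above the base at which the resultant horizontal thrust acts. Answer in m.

3.64 m

K_a = 0.2541.
Triangular part P₁ = ½K_aγH² = 287.2 at H/3 = 3.467 m; rectangular part P₂ = K_a q H = 31.71 at H/2 = 5.200 m.
ȳ = (P₁·3.467 + P₂·5.200)/(P₁+P₂) = 3.639 m.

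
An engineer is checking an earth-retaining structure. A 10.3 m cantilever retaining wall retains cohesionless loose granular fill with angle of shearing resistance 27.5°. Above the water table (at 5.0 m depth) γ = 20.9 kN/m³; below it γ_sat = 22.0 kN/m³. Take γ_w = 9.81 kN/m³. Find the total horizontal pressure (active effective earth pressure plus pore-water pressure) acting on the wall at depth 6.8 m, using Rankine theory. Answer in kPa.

64.2 kPa

K_a = (1 − sin φ)/(1 + sin φ) = 0.3682.
γ' = 22.0 − 9.81 = 12.19 kN/m³.
Effective vertical stress at 6.8 m: σ'_v = 20.9×5.0 + 12.19×1.80 = 126.4 kPa.
σ'_h = K_a σ'_v = 0.3682 × 126.4 = 46.56 kPa; u = γ_w × 1.80 = 17.66 kPa.
Total σ_h = 46.56 + 17.66 = 64.22 kPa.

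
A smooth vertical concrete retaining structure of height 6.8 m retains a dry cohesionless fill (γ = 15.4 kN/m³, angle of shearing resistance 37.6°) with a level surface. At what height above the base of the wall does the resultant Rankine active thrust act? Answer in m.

2.27 m

K_a = 0.2421.
The pressure distribution is triangular, so the resultant acts at H/3 above the base = 6.8/3 = 2.267 m.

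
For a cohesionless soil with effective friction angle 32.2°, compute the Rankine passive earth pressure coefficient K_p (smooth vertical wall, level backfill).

K_p = (1 + sin φ)/(1 − sin φ) = tan²(45° + 32.2°/2) = 3.282.

3.28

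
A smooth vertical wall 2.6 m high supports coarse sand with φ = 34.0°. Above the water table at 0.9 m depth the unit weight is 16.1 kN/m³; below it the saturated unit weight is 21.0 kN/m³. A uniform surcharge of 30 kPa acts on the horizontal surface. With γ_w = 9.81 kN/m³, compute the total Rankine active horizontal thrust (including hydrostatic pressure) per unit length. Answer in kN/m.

K_a = tan²(45° − φ/2) = 0.2827.
γ' = 21.0 − 9.81 = 11.19 kN/m³. h₂ = H − d_w = 1.7 m.
σ'_h: at surface K_a·q = 8.481; at WT K_a(q+γd_w) = 12.58; at base K_a(q+γd_w+γ'h₂) = 17.96 kPa.
P₁ = ½(8.481+12.58)×0.9 = 9.477; P₂ = ½(12.58+17.96)×1.7 = 25.95; P_w = ½γ_w h₂² = 14.18.
Total = 9.477+25.95+14.18 = 49.61 kN/m.

49.6 kN/m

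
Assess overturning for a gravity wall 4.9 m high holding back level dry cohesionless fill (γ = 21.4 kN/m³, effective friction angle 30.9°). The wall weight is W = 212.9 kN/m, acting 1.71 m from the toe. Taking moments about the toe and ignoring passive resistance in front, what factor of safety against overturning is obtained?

2.70

K_a = tan²(45° − 30.9°/2) = 0.3214.
P_a = ½K_aγH² = 0.5×0.3214×21.4×4.9² = 82.57 kN/m, acting at H/3 = 1.633 m above the base.
Overturning moment M_o = P_a × H/3 = 82.57 × 1.633 = 134.9.
Resisting moment M_r = W × 1.71 = 212.9 × 1.71 = 364.1.
FS_overturning = M_r/M_o = 364.1/134.9 = 2.699.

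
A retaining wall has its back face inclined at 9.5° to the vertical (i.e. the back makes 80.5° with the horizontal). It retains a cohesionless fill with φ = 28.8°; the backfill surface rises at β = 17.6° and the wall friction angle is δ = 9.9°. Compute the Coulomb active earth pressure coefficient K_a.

K_a = sin²(α+φ) / [sin²α · sin(α−δ) · (1 + √{sin(φ+δ)sin(φ−β) / (sin(α−δ)sin(α+β))})²].
With α = 80.5°, φ = 28.8°, δ = 9.9°, β = 17.6°: K_a = 0.5244.

0.524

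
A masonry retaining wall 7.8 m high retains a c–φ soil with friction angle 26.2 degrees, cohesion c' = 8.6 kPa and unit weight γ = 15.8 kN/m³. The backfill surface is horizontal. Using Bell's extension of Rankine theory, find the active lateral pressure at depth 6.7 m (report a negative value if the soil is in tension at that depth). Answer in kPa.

K_a = (1 − sin φ)/(1 + sin φ) = 0.3874.
σ_a = K_a γ z − 2c√K_a = 0.3874×15.8×6.7 − 2×8.6×0.6224 = 30.31 kPa.

30.3 kPa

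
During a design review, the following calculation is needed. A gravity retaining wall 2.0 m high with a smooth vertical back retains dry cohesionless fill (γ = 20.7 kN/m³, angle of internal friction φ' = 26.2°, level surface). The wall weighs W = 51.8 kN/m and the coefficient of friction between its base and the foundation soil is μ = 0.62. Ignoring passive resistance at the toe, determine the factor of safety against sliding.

2.00

K_a = tan²(45° − 26.2°/2) = 0.3874.
P_a = ½K_aγH² = 0.5×0.3874×20.7×2.0² = 16.04 kN/m, acting at H/3 = 0.6667 m above the base.
FS_sliding = μW / P_a = 0.62×51.8 / 16.04 = 2.002.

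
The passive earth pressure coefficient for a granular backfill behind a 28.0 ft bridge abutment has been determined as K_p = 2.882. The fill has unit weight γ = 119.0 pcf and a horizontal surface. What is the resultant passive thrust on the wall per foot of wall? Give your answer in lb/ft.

P = ½ K_p γ H² = 0.5 × 2.882 × 119.0 × 28.0² = 134400 lb/ft.

134000 lb/ft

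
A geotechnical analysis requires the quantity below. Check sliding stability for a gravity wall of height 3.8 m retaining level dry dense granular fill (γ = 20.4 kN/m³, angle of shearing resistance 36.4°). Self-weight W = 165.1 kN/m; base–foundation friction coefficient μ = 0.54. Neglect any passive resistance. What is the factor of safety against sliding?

K_a = tan²(45° − 36.4°/2) = 0.2552.
P_a = ½K_aγH² = 0.5×0.2552×20.4×3.8² = 37.58 kN/m, acting at H/3 = 1.267 m above the base.
FS_sliding = μW / P_a = 0.54×165.1 / 37.58 = 2.372.

2.37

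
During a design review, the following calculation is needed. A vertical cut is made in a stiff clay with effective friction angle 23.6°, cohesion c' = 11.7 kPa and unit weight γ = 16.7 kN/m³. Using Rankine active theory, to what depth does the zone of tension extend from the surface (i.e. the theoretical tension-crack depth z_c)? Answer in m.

K_a = tan²(45° − 23.6°/2) = 0.4282; √K_a = 0.6544.
The active pressure is zero where K_a γ z = 2c√K_a, so z_c = 2c/(γ√K_a) = 2×11.7/(16.7×0.6544) = 2.141 m.

2.14 m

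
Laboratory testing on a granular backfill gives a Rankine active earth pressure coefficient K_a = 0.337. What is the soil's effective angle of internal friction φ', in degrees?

K_a = tan²(45° − φ/2) ⇒ 45° − φ/2 = arctan(√0.337) = 30.14°.
φ = 2(45° − 30.14°) = 29.73°.

29.7°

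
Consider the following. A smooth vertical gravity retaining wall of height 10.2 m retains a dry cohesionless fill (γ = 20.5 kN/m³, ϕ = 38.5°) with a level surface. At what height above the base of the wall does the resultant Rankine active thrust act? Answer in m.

3.40 m

K_a = 0.2327.
The pressure distribution is triangular, so the resultant acts at H/3 above the base = 10.2/3 = 3.400 m.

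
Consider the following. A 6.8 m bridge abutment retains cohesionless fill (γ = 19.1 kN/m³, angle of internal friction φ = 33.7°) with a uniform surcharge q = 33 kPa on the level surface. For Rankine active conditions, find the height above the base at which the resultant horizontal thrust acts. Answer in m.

K_a = 0.2863.
Triangular part P₁ = ½K_aγH² = 126.4 at H/3 = 2.267 m; rectangular part P₂ = K_a q H = 64.25 at H/2 = 3.400 m.
ȳ = (P₁·2.267 + P₂·3.400)/(P₁+P₂) = 2.649 m.

2.65 m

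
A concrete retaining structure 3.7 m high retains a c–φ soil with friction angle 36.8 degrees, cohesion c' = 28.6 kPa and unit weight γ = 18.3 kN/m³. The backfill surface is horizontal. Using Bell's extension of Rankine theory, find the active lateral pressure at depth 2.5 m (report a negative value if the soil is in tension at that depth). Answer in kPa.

-17.2 kPa

K_a = (1 − sin φ)/(1 + sin φ) = 0.2508.
σ_a = K_a γ z − 2c√K_a = 0.2508×18.3×2.5 − 2×28.6×0.5008 = -17.17 kPa.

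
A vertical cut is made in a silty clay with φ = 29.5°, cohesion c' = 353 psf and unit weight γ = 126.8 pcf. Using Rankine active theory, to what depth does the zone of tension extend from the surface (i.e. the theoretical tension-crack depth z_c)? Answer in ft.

K_a = tan²(45° − 29.5°/2) = 0.3401; √K_a = 0.5832.
The active pressure is zero where K_a γ z = 2c√K_a, so z_c = 2c/(γ√K_a) = 2×353/(126.8×0.5832) = 9.547 ft.

9.55 ft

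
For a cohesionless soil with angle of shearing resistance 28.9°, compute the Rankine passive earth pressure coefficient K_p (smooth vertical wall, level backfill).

2.87

K_p = (1 + sin φ)/(1 − sin φ) = tan²(45° + 28.9°/2) = 2.871.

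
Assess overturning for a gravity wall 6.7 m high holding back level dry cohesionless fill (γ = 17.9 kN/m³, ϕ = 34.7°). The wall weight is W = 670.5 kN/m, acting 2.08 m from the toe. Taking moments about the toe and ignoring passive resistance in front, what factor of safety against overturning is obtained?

5.66

K_a = tan²(45° − 34.7°/2) = 0.2745.
P_a = ½K_aγH² = 0.5×0.2745×17.9×6.7² = 110.3 kN/m, acting at H/3 = 2.233 m above the base.
Overturning moment M_o = P_a × H/3 = 110.3 × 2.233 = 246.3.
Resisting moment M_r = W × 2.08 = 670.5 × 2.08 = 1395.
FS_overturning = M_r/M_o = 1395/246.3 = 5.663.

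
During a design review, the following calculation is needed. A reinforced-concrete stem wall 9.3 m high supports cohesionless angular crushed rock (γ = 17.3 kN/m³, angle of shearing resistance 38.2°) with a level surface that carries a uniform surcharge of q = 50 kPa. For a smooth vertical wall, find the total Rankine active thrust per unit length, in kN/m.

K_a = tan²(45° − φ/2) = 0.2358.
Soil triangle: ½ K_a γ H² = 0.5×0.2358×17.3×9.3² = 176.4 kN/m.
Surcharge rectangle: K_a q H = 0.2358×50×9.3 = 109.6 kN/m.
Total = 176.4 + 109.6 = 286.0 kN/m.

286 kN/m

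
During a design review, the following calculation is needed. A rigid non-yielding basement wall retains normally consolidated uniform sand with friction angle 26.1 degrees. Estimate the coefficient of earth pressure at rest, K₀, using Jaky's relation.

K₀ = 1 − sin φ' = 1 − sin 26.1° = 0.5601.

0.560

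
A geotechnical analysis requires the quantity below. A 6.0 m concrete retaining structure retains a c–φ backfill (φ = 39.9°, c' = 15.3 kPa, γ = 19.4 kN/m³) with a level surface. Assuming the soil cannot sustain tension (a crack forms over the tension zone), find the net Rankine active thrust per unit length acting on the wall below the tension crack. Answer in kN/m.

14.6 kN/m

K_a = 0.2184; √K_a = 0.4674.
Tension-crack depth z_c = 2c/(γ√K_a) = 2×15.3/(19.4×0.4674) = 3.375 m.
σ_a at base = K_a γ H − 2c√K_a = 0.2184×19.4×6.0 − 2×15.3×0.4674 = 11.12 kPa.
P_a = ½ × 11.12 × (H − z_c) = 0.5×11.12×2.625 = 14.60 kN/m.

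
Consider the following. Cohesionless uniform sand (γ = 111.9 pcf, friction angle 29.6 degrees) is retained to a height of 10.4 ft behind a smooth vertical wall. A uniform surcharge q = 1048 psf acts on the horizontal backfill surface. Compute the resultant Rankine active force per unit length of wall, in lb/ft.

K_a = tan²(45° − φ/2) = 0.3387.
Soil triangle: ½ K_a γ H² = 0.5×0.3387×111.9×10.4² = 2050 lb/ft.
Surcharge rectangle: K_a q H = 0.3387×1048×10.4 = 3692 lb/ft.
Total = 2050 + 3692 = 5742 lb/ft.

5740 lb/ft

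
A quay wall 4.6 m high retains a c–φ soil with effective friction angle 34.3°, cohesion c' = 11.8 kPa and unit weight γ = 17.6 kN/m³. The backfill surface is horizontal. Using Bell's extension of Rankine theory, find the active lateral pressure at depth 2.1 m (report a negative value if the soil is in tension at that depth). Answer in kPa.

K_a = (1 − sin φ)/(1 + sin φ) = 0.2792.
σ_a = K_a γ z − 2c√K_a = 0.2792×17.6×2.1 − 2×11.8×0.5284 = -2.151 kPa.

-2.15 kPa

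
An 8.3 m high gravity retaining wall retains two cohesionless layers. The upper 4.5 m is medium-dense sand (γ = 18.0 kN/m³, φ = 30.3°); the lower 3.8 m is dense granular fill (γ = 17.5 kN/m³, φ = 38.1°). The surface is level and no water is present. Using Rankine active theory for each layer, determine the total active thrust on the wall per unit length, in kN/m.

K_a1 = tan²(45°−30.3°/2) = 0.3293; K_a2 = tan²(45°−38.1°/2) = 0.2368.
Layer 1: σ at base = K_a1 γ₁ h₁ = 26.67 kPa; P₁ = ½×26.67×4.5 = 60.02.
Layer 2: σ_v at top = γ₁h₁ = 81.00; σ_h top = K_a2×81.00 = 19.18; σ_h base = K_a2×(81.00+17.5×3.8) = 34.93.
P₂ = ½(19.18+34.93)×3.8 = 102.8. Total P_a = 60.02+102.8 = 162.8 kN/m.

163 kN/m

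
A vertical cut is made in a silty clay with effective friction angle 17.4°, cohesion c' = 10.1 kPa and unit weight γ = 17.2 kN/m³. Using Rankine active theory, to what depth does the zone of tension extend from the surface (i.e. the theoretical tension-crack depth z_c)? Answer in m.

K_a = tan²(45° − 17.4°/2) = 0.5396; √K_a = 0.7346.
The active pressure is zero where K_a γ z = 2c√K_a, so z_c = 2c/(γ√K_a) = 2×10.1/(17.2×0.7346) = 1.599 m.

1.60 m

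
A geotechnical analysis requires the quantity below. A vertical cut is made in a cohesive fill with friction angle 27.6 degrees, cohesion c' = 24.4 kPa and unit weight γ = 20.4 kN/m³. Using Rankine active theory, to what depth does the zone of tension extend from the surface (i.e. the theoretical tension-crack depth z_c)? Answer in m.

3.95 m

K_a = tan²(45° − 27.6°/2) = 0.3668; √K_a = 0.6056.
The active pressure is zero where K_a γ z = 2c√K_a, so z_c = 2c/(γ√K_a) = 2×24.4/(20.4×0.6056) = 3.950 m.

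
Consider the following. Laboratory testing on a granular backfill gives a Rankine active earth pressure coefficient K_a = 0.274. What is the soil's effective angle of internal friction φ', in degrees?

K_a = tan²(45° − φ/2) ⇒ 45° − φ/2 = arctan(√0.274) = 27.63°.
φ = 2(45° − 27.63°) = 34.74°.

34.7°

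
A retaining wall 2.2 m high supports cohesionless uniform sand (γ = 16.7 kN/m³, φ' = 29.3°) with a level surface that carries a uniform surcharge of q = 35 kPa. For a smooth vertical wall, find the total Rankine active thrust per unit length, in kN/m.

K_a = tan²(45° − φ/2) = 0.3428.
Soil triangle: ½ K_a γ H² = 0.5×0.3428×16.7×2.2² = 13.86 kN/m.
Surcharge rectangle: K_a q H = 0.3428×35×2.2 = 26.40 kN/m.
Total = 13.86 + 26.40 = 40.25 kN/m.

40.3 kN/m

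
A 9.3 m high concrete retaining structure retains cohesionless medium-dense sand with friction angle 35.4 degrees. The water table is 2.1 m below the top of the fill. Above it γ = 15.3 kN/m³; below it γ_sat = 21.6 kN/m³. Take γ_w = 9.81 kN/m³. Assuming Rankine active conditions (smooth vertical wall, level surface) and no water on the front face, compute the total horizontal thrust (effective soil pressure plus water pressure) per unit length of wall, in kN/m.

406 kN/m

K_a = tan²(45° − φ/2) = 0.2664.
γ' = 21.6 − 9.81 = 11.79 kN/m³. Depth below WT = 7.2 m.
σ'_h at WT = K_a γ d_w = 8.559 kPa; at base = 8.559 + K_a γ' × 7.2 = 31.17 kPa.
P₁ (0–2.1 m) = ½×8.559×2.1 = 8.987. P₂ (2.1–9.3 m) = ½(8.559+31.17)×7.2 = 143.0.
P_w = ½ γ_w h₂² = 0.5×9.81×7.2² = 254.3. Total = 8.987+143.0+254.3 = 406.3 kN/m.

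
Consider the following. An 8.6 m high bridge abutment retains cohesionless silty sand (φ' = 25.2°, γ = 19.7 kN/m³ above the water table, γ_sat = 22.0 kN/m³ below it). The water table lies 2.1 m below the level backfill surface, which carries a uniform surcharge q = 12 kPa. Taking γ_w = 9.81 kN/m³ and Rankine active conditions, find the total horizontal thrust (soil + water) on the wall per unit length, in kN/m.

478 kN/m

K_a = tan²(45° − φ/2) = 0.4027.
γ' = 22.0 − 9.81 = 12.19 kN/m³. h₂ = H − d_w = 6.5 m.
σ'_h: at surface K_a·q = 4.833; at WT K_a(q+γd_w) = 21.49; at base K_a(q+γd_w+γ'h₂) = 53.41 kPa.
P₁ = ½(4.833+21.49)×2.1 = 27.64; P₂ = ½(21.49+53.41)×6.5 = 243.4; P_w = ½γ_w h₂² = 207.2.
Total = 27.64+243.4+207.2 = 478.3 kN/m.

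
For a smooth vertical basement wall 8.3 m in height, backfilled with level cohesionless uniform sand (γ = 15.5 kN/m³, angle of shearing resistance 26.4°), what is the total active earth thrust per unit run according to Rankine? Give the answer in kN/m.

205 kN/m

K_a = tan²(45° − φ/2) = 0.3844.
P_a = ½ K_a γ H² = 0.5 × 0.3844 × 15.5 × 8.3² = 205.2 kN/m.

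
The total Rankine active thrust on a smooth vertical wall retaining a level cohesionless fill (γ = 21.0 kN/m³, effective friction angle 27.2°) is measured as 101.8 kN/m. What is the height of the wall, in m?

K_a = 0.3726. P_a = ½ K_a γ H² ⇒ H = √(2P_a/(K_a γ)).
H = √(2×101.8/(0.3726×21.0)) = 5.101 m.

5.10 m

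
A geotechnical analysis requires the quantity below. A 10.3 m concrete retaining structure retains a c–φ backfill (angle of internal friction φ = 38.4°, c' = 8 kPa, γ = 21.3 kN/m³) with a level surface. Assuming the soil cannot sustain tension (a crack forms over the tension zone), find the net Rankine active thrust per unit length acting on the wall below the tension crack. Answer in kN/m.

K_a = 0.2337; √K_a = 0.4834.
Tension-crack depth z_c = 2c/(γ√K_a) = 2×8/(21.3×0.4834) = 1.554 m.
σ_a at base = K_a γ H − 2c√K_a = 0.2337×21.3×10.3 − 2×8×0.4834 = 43.54 kPa.
P_a = ½ × 43.54 × (H − z_c) = 0.5×43.54×8.746 = 190.4 kN/m.

190 kN/m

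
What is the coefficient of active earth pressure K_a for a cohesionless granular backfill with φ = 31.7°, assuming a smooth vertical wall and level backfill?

K_a = tan²(45° − φ/2) = tan²(29.15°) = 0.3111.

0.311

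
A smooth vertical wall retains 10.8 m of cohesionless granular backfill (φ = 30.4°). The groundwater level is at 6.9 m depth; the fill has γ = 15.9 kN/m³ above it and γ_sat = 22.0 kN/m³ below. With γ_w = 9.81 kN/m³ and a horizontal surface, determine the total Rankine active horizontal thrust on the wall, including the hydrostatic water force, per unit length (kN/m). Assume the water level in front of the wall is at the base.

K_a = tan²(45° − φ/2) = 0.3280.
γ' = 22.0 − 9.81 = 12.19 kN/m³. Depth below WT = 3.9 m.
σ'_h at WT = K_a γ d_w = 35.98 kPa; at base = 35.98 + K_a γ' × 3.9 = 51.58 kPa.
P₁ (0–6.9 m) = ½×35.98×6.9 = 124.1. P₂ (6.9–10.8 m) = ½(35.98+51.58)×3.9 = 170.7.
P_w = ½ γ_w h₂² = 0.5×9.81×3.9² = 74.61. Total = 124.1+170.7+74.61 = 369.5 kN/m.

369 kN/m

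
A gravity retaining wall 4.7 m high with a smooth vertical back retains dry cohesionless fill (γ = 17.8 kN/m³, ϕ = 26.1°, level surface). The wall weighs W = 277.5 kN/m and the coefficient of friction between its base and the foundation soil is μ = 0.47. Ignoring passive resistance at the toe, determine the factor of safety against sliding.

K_a = tan²(45° − 26.1°/2) = 0.3889.
P_a = ½K_aγH² = 0.5×0.3889×17.8×4.7² = 76.47 kN/m, acting at H/3 = 1.567 m above the base.
FS_sliding = μW / P_a = 0.47×277.5 / 76.47 = 1.706.

1.71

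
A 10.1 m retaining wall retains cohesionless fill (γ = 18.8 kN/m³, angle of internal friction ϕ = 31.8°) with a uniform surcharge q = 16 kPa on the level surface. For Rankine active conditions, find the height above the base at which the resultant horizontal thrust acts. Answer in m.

K_a = 0.3098.
Triangular part P₁ = ½K_aγH² = 297.1 at H/3 = 3.367 m; rectangular part P₂ = K_a q H = 50.06 at H/2 = 5.050 m.
ȳ = (P₁·3.367 + P₂·5.050)/(P₁+P₂) = 3.609 m.

3.61 m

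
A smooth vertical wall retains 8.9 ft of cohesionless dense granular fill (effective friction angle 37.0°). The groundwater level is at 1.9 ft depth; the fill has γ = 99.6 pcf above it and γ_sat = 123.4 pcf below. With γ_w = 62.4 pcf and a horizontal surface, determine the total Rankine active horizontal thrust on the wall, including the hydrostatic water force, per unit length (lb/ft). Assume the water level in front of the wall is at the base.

K_a = tan²(45° − φ/2) = 0.2486.
γ' = 123.4 − 62.4 = 61.00 pcf. Depth below WT = 7.0 ft.
σ'_h at WT = K_a γ d_w = 47.04 psf; at base = 47.04 + K_a γ' × 7.0 = 153.2 psf.
P₁ (0–1.9 ft) = ½×47.04×1.9 = 44.69. P₂ (1.9–8.9 ft) = ½(47.04+153.2)×7.0 = 700.8.
P_w = ½ γ_w h₂² = 0.5×62.4×7.0² = 1529. Total = 44.69+700.8+1529 = 2274 lb/ft.

2270 lb/ft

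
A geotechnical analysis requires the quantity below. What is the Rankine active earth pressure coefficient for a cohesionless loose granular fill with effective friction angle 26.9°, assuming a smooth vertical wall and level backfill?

K_a = (1 − sin φ)/(1 + sin φ) = (1 − sin 26.9°)/(1 + sin 26.9°) = 0.3770.

0.377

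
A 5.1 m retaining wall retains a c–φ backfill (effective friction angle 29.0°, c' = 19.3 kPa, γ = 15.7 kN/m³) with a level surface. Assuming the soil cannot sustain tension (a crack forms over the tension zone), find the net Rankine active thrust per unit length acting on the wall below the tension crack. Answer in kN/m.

K_a = 0.3470; √K_a = 0.5890.
Tension-crack depth z_c = 2c/(γ√K_a) = 2×19.3/(15.7×0.5890) = 4.174 m.
σ_a at base = K_a γ H − 2c√K_a = 0.3470×15.7×5.1 − 2×19.3×0.5890 = 5.045 kPa.
P_a = ½ × 5.045 × (H − z_c) = 0.5×5.045×0.9261 = 2.336 kN/m.

2.34 kN/m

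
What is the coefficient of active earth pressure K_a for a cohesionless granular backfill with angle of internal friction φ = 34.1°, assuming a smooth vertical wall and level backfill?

K_a = (1 − sin φ)/(1 + sin φ) = (1 − sin 34.1°)/(1 + sin 34.1°) = 0.2815.

0.282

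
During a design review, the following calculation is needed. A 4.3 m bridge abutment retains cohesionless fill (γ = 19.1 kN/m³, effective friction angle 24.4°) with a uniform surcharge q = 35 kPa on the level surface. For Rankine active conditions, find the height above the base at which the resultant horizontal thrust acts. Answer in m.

K_a = 0.4153.
Triangular part P₁ = ½K_aγH² = 73.34 at H/3 = 1.433 m; rectangular part P₂ = K_a q H = 62.51 at H/2 = 2.150 m.
ȳ = (P₁·1.433 + P₂·2.150)/(P₁+P₂) = 1.763 m.

1.76 m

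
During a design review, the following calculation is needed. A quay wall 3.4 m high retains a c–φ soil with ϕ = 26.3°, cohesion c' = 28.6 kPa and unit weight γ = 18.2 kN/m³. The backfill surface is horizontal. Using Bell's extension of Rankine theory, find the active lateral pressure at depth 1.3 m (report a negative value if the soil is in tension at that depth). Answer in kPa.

K_a = (1 − sin φ)/(1 + sin φ) = 0.3859.
σ_a = K_a γ z − 2c√K_a = 0.3859×18.2×1.3 − 2×28.6×0.6212 = -26.40 kPa.

-26.4 kPa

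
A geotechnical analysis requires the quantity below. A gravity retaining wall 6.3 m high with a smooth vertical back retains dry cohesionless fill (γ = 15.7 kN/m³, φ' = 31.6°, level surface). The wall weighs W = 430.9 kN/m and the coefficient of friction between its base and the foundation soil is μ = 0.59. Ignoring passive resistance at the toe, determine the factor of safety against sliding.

2.61

K_a = tan²(45° − 31.6°/2) = 0.3123.
P_a = ½K_aγH² = 0.5×0.3123×15.7×6.3² = 97.32 kN/m, acting at H/3 = 2.100 m above the base.
FS_sliding = μW / P_a = 0.59×430.9 / 97.32 = 2.612.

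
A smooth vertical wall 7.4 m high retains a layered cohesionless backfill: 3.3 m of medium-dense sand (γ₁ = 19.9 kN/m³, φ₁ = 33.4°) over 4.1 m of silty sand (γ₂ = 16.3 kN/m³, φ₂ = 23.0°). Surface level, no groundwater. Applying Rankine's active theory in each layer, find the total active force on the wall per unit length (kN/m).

209 kN/m

K_a1 = tan²(45°−33.4°/2) = 0.2899; K_a2 = tan²(45°−23.0°/2) = 0.4381.
Layer 1: σ at base = K_a1 γ₁ h₁ = 19.04 kPa; P₁ = ½×19.04×3.3 = 31.41.
Layer 2: σ_v at top = γ₁h₁ = 65.67; σ_h top = K_a2×65.67 = 28.77; σ_h base = K_a2×(65.67+16.3×4.1) = 58.05.
P₂ = ½(28.77+58.05)×4.1 = 178.0. Total P_a = 31.41+178.0 = 209.4 kN/m.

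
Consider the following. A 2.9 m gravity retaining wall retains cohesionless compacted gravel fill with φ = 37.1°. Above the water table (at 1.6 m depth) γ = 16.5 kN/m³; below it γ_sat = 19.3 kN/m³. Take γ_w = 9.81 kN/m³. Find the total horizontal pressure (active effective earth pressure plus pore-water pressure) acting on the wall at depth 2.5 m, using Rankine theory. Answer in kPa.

17.5 kPa

K_a = (1 − sin φ)/(1 + sin φ) = 0.2475.
γ' = 19.3 − 9.81 = 9.490 kN/m³.
Effective vertical stress at 2.5 m: σ'_v = 16.5×1.6 + 9.490×0.900 = 34.94 kPa.
σ'_h = K_a σ'_v = 0.2475 × 34.94 = 8.648 kPa; u = γ_w × 0.900 = 8.829 kPa.
Total σ_h = 8.648 + 8.829 = 17.48 kPa.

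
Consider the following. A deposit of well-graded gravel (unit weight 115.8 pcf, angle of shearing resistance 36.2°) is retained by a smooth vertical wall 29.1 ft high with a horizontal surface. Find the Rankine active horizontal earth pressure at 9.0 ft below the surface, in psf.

268 psf

K_a = (1 − sin φ)/(1 + sin φ) = 0.2574.
σ_h = K_a γ z = 0.2574 × 115.8 × 9.0 = 268.2 psf.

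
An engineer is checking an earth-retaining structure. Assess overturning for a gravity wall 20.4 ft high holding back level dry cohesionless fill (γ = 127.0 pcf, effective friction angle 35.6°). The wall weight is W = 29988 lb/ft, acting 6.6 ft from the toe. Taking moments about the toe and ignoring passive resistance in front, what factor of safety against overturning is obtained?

4.17

K_a = tan²(45° − 35.6°/2) = 0.2641.
P_a = ½K_aγH² = 0.5×0.2641×127.0×20.4² = 6980 lb/ft, acting at H/3 = 6.800 ft above the base.
Overturning moment M_o = P_a × H/3 = 6980 × 6.800 = 47460.
Resisting moment M_r = W × 6.6 = 29988 × 6.6 = 197900.
FS_overturning = M_r/M_o = 197900/47460 = 4.170.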